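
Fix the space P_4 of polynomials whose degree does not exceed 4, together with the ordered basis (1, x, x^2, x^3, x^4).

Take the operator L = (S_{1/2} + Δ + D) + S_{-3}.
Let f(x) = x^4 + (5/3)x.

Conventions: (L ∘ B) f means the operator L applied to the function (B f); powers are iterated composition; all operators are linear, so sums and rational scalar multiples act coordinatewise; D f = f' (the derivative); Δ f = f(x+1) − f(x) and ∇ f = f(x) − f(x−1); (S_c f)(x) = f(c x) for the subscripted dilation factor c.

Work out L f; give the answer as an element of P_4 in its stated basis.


g(x) = (1297/16)x^4 + 8x^3 + 6x^2 - (1/6)x + 13/3

S_{1/2} f = (1/16)x^4 + (5/6)x
Δ f = 4x^3 + 6x^2 + 4x + 8/3
D f = 4x^3 + 5/3
(S_{1/2} + Δ + D) f = (1/16)x^4 + 8x^3 + 6x^2 + (29/6)x + 13/3
S_{-3} f = 81x^4 - 5x
((S_{1/2} + Δ + D) + S_{-3}) f = (1297/16)x^4 + 8x^3 + 6x^2 - (1/6)x + 13/3


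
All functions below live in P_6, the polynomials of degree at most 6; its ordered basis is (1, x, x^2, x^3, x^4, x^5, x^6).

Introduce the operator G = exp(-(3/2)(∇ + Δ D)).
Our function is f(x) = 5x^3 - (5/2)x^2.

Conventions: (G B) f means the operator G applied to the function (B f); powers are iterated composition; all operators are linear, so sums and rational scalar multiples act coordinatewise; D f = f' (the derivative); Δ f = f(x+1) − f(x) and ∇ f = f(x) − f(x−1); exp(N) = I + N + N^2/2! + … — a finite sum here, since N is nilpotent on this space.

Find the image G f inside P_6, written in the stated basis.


the result is g(x) = 5x^3 - 25x^2 + (75/4)x - 15

order-1 term: -(45/2)x^2 - 15x - 105/4
order-2 term: (135/4)x + 225/8
order-3 term: -135/8
the series for exp(-(3/2)(∇ + Δ D)) f terminates at order 3
exp(-(3/2)(∇ + Δ D)) f = 5x^3 - 25x^2 + (75/4)x - 15


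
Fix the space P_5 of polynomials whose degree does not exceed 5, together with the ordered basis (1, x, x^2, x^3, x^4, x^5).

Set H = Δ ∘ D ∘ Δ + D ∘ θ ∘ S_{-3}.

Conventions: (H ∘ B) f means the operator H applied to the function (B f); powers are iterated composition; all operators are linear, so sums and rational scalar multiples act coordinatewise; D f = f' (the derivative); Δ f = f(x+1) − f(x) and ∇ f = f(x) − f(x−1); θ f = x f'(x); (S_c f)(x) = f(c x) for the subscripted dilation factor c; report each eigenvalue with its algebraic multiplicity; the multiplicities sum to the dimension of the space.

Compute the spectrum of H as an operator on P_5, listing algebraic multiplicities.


λ = 0 (multiplicity 6)

image of 1: 0
image of x: -3
image of x^2: 36x
image of x^3: -243x^2 + 6
image of x^4: 1296x^3 + 24x + 24
image of x^5: -6075x^4 + 60x^2 + 120x + 70
the matrix is upper triangular; its diagonal is (0, 0, 0, 0, 0, 0)
for a triangular matrix the eigenvalues are the diagonal entries, with algebraic multiplicity their repetition count


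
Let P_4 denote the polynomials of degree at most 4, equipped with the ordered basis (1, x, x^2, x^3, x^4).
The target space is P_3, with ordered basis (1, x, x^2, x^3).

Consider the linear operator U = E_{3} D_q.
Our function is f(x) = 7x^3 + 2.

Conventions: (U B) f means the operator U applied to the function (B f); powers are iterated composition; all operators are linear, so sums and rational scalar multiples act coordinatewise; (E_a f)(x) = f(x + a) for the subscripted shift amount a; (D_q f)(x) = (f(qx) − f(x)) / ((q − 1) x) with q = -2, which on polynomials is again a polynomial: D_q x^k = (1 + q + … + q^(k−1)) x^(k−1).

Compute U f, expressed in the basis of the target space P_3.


the result is g(x) = 21x^2 + 126x + 189

D_q f = 21x^2
E_{3} D_q f = 21x^2 + 126x + 189


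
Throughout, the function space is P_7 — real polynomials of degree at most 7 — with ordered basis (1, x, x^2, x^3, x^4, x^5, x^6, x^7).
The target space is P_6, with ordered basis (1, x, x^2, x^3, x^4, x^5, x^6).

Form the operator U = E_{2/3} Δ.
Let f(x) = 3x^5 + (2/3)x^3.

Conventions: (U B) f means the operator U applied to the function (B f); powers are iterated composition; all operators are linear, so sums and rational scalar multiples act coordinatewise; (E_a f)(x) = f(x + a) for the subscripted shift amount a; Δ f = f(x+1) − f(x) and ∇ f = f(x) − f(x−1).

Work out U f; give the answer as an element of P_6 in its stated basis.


the image equals g(x) = 15x^4 + 70x^3 + 132x^2 + (1057/9)x + 1109/27

Δ f = 15x^4 + 30x^3 + 32x^2 + 17x + 11/3
E_{2/3} Δ f = 15x^4 + 70x^3 + 132x^2 + (1057/9)x + 1109/27


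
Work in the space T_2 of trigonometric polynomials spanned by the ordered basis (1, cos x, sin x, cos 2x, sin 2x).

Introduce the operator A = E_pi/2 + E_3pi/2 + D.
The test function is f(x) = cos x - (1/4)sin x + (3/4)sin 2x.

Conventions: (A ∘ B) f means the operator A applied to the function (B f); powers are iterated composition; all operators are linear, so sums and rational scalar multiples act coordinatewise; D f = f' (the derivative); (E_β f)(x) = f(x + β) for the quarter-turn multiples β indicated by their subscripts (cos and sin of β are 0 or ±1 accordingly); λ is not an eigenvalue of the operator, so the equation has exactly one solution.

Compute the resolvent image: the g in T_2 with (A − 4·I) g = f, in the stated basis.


the image equals g(x) = -(15/68)cos x + (2/17)sin x - (3/80)cos 2x - (9/80)sin 2x

write g with unknown coordinates in the stated basis and equate coefficients in (A − 4·I) g = f
solving from the highest basis element down gives g = -(15/68)cos x + (2/17)sin x - (3/80)cos 2x - (9/80)sin 2x
check: A g = (2/17)cos x + (15/68)sin x - (3/20)cos 2x + (3/10)sin 2x
so A g − 4·g = cos x - (1/4)sin x + (3/4)sin 2x = f ✓


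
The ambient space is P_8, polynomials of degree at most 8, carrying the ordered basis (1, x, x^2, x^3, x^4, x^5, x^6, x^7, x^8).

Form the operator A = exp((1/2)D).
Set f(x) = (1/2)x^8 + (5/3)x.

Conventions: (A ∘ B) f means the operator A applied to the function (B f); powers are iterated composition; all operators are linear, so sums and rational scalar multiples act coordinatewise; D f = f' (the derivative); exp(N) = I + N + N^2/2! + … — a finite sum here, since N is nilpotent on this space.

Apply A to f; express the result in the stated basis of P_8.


order-1 term: 2x^7 + 5/6
order-2 term: (7/2)x^6
order-3 term: (7/2)x^5
order-4 term: (35/16)x^4
order-5 term: (7/8)x^3
order-6 term: (7/32)x^2
order-7 term: (1/32)x
order-8 term: 1/512
the series for exp((1/2)D) f terminates at order 8
exp((1/2)D) f = (1/2)x^8 + 2x^7 + (7/2)x^6 + (7/2)x^5 + (35/16)x^4 + (7/8)x^3 + (7/32)x^2 + (163/96)x + 1283/1536

g(x) = (1/2)x^8 + 2x^7 + (7/2)x^6 + (7/2)x^5 + (35/16)x^4 + (7/8)x^3 + (7/32)x^2 + (163/96)x + 1283/1536


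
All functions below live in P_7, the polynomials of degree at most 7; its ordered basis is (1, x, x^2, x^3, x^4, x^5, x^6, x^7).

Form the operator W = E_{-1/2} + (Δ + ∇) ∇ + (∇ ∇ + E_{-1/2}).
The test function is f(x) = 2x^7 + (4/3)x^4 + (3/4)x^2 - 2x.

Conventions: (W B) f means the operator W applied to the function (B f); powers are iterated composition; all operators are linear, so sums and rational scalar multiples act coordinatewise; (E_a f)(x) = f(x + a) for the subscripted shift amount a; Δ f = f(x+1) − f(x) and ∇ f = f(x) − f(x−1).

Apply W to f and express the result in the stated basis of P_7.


the result is g(x) = 4x^7 - 14x^6 + 273x^5 - (5129/6)x^4 + (25241/12)x^3 - (19753/8)x^2 + (81293/48)x - 43871/96

E_{-1/2} f = 2x^7 - 7x^6 + (21/2)x^5 - (89/12)x^4 + (41/24)x^3 + (23/16)x^2 - (307/96)x + 241/192
∇ f = 14x^6 - 42x^5 + 70x^4 - (194/3)x^3 + 34x^2 - (43/6)x - 25/12
Δ ∇ f = 84x^5 + 140x^3 + 16x^2 + 28x + 25/6
∇ ∇ f = 84x^5 - 420x^4 + 980x^3 - 1244x^2 + 836x - 1391/6
(Δ + ∇) ∇ f = 168x^5 - 420x^4 + 1120x^3 - 1228x^2 + 864x - 683/3
∇ f = 14x^6 - 42x^5 + 70x^4 - (194/3)x^3 + 34x^2 - (43/6)x - 25/12
∇ ∇ f = 84x^5 - 420x^4 + 980x^3 - 1244x^2 + 836x - 1391/6
E_{-1/2} f = 2x^7 - 7x^6 + (21/2)x^5 - (89/12)x^4 + (41/24)x^3 + (23/16)x^2 - (307/96)x + 241/192
(∇ ∇ + E_{-1/2}) f = 2x^7 - 7x^6 + (189/2)x^5 - (5129/12)x^4 + (23561/24)x^3 - (19881/16)x^2 + (79949/96)x - 14757/64
(E_{-1/2} + (Δ + ∇) ∇ + (∇ ∇ + E_{-1/2})) f = 4x^7 - 14x^6 + 273x^5 - (5129/6)x^4 + (25241/12)x^3 - (19753/8)x^2 + (81293/48)x - 43871/96


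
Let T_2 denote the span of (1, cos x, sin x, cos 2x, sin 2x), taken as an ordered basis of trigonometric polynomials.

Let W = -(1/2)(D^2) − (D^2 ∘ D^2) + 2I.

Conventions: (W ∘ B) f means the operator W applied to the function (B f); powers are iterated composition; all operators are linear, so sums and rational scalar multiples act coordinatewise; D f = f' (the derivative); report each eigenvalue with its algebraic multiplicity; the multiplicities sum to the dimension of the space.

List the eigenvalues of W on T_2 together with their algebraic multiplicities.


image of 1: 2
image of cos x: (3/2)cos x
image of sin x: (3/2)sin x
image of cos 2x: -12cos 2x
image of sin 2x: -12sin 2x
the matrix is diagonal; its diagonal is (2, 3/2, 3/2, -12, -12)
for a triangular matrix the eigenvalues are the diagonal entries, with algebraic multiplicity their repetition count

λ = -12 (multiplicity 2), λ = 3/2 (multiplicity 2), λ = 2 (multiplicity 1)


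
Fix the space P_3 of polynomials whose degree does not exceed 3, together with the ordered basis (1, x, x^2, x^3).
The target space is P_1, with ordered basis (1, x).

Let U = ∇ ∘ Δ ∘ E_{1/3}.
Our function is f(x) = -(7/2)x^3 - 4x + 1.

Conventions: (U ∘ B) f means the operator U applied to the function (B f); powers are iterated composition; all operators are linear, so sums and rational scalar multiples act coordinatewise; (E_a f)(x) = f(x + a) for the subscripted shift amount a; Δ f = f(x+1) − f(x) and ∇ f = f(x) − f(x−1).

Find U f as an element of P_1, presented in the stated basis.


the result is g(x) = -21x - 7

E_{1/3} f = -(7/2)x^3 - (7/2)x^2 - (31/6)x - 25/54
Δ E_{1/3} f = -(21/2)x^2 - (35/2)x - 73/6
∇ Δ E_{1/3} f = -21x - 7


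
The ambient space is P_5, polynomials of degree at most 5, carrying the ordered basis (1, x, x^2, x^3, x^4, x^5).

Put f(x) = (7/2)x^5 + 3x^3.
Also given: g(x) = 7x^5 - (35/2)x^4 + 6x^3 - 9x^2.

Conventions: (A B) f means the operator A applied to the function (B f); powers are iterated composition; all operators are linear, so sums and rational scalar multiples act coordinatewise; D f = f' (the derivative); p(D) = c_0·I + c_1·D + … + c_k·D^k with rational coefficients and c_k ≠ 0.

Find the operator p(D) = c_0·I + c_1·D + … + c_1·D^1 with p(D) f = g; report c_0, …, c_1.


c_0 = 2, c_1 = -1

D^0 f = (7/2)x^5 + 3x^3
D^1 f = (35/2)x^4 + 9x^2
matching coefficients of g against c_0 f + c_1 Df + … from the top degree down determines the c_i
solution: c_0 = 2, c_1 = -1


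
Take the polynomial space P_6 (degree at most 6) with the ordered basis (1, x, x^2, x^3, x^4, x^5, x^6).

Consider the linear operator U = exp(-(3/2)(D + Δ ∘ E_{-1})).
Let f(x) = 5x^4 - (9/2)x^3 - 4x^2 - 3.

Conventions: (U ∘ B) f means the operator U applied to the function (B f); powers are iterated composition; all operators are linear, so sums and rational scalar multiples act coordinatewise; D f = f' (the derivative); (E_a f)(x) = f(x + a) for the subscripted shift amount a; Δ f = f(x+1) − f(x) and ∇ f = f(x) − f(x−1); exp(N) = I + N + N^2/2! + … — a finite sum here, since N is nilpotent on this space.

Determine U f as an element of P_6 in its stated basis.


order-1 term: -60x^3 + (171/2)x^2 - (105/4)x + 33/4
order-2 term: 270x^2 - (783/2)x + 297/2
order-3 term: -540x + 1053/2
order-4 term: 405
the series for exp(-(3/2)(D + Δ ∘ E_{-1})) f terminates at order 4
exp(-(3/2)(D + Δ ∘ E_{-1})) f = 5x^4 - (129/2)x^3 + (703/2)x^2 - (3831/4)x + 4341/4

the result is g(x) = 5x^4 - (129/2)x^3 + (703/2)x^2 - (3831/4)x + 4341/4


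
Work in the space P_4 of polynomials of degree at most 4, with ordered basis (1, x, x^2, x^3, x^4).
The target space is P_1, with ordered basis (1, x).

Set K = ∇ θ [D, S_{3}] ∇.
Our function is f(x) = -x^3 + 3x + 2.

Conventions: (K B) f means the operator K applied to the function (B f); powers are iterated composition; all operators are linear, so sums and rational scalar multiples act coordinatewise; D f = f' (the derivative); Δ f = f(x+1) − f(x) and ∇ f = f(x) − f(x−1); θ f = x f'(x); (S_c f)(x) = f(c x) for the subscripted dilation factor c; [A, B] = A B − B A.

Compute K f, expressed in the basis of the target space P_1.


∇ f = -3x^2 + 3x + 2
S_{3} ∇ f = -27x^2 + 9x + 2
D S_{3} ∇ f = -54x + 9
D ∇ f = -6x + 3
S_{3} D ∇ f = -18x + 3
[D, S_{3}] ∇ f = -36x + 6
θ ([D, S_{3}] ∇) f = -36x
∇ θ ([D, S_{3}] ∇) f = -36

g(x) = -36


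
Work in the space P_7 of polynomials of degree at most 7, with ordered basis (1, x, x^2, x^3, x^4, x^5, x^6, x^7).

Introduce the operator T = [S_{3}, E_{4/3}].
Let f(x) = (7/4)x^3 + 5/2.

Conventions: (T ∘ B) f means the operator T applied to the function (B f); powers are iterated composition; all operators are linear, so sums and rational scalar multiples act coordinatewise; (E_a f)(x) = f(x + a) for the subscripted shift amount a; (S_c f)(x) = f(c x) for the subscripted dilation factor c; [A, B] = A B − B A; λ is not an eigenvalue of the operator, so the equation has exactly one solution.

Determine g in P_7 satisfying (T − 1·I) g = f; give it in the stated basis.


g(x) = -(7/4)x^3 + 126x^2 - 1792x + 166969/54

write g with unknown coordinates in the stated basis and equate coefficients in (T − 1·I) g = f
solving from the highest basis element down gives g = -(7/4)x^3 + 126x^2 - 1792x + 166969/54
check: T g = 126x^2 - 1792x + 83552/27
so T g − 1·g = (7/4)x^3 + 5/2 = f ✓


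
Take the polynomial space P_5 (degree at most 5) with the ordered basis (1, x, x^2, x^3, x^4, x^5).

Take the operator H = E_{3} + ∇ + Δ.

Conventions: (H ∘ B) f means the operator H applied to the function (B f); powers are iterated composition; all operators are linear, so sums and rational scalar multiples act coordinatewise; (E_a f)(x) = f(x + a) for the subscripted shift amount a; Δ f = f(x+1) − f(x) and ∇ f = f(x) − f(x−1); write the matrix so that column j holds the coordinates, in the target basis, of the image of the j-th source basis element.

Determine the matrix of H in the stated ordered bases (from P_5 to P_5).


image of 1: 1
image of x: x + 5
image of x^2: x^2 + 10x + 9
image of x^3: x^3 + 15x^2 + 27x + 29
image of x^4: x^4 + 20x^3 + 54x^2 + 116x + 81
image of x^5: x^5 + 25x^4 + 90x^3 + 290x^2 + 405x + 245
each image's coordinates form column j of the matrix

the matrix is [[1, 5, 9, 29, 81, 245]; [0, 1, 10, 27, 116, 405]; [0, 0, 1, 15, 54, 290]; [0, 0, 0, 1, 20, 90]; [0, 0, 0, 0, 1, 25]; [0, 0, 0, 0, 0, 1]] (rows listed top to bottom)


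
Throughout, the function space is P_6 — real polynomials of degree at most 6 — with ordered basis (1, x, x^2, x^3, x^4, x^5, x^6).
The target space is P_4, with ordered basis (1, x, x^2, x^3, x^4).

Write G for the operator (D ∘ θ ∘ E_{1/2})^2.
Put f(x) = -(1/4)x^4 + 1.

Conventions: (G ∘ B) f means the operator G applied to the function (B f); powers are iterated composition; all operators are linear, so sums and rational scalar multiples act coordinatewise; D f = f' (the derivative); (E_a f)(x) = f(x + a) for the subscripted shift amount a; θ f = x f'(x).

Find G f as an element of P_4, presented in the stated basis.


the result is g(x) = -36x^2 - 42x - 9

E_{1/2} f = -(1/4)x^4 - (1/2)x^3 - (3/8)x^2 - (1/8)x + 63/64
θ E_{1/2} f = -x^4 - (3/2)x^3 - (3/4)x^2 - (1/8)x
D θ E_{1/2} f = -4x^3 - (9/2)x^2 - (3/2)x - 1/8
E_{1/2} (D ∘ θ ∘ E_{1/2}) f = -4x^3 - (21/2)x^2 - 9x - 5/2
θ E_{1/2} (D ∘ θ ∘ E_{1/2}) f = -12x^3 - 21x^2 - 9x
D θ E_{1/2} (D ∘ θ ∘ E_{1/2}) f = -36x^2 - 42x - 9


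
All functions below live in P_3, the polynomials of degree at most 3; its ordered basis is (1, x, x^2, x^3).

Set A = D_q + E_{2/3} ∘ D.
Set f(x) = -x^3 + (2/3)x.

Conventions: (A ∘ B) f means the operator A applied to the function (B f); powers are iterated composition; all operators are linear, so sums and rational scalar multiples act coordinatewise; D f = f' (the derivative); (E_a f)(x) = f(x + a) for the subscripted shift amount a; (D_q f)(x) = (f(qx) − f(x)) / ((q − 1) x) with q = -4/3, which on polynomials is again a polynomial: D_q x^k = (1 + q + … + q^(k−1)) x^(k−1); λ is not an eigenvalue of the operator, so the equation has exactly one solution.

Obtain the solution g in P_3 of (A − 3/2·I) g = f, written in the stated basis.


the result is g(x) = (2/3)x^3 + (160/81)x^2 + (2572/729)x + 15424/2187

write g with unknown coordinates in the stated basis and equate coefficients in (A − 3/2·I) g = f
solving from the highest basis element down gives g = (2/3)x^3 + (160/81)x^2 + (2572/729)x + 15424/2187
check: A g = (80/27)x^2 + (1448/243)x + 7712/729
so A g − 3/2·g = -x^3 + (2/3)x = f ✓


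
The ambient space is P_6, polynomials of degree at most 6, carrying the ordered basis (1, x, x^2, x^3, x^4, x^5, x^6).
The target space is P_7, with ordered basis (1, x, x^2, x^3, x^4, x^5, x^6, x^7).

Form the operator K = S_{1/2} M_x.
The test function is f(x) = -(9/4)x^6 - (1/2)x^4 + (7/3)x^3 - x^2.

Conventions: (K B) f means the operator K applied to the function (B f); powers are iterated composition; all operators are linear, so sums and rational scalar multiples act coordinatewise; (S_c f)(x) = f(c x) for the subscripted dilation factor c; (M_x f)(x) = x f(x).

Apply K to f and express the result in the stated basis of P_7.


the result is g(x) = -(9/512)x^7 - (1/64)x^5 + (7/48)x^4 - (1/8)x^3

M_x f = -(9/4)x^7 - (1/2)x^5 + (7/3)x^4 - x^3
S_{1/2} M_x f = -(9/512)x^7 - (1/64)x^5 + (7/48)x^4 - (1/8)x^3


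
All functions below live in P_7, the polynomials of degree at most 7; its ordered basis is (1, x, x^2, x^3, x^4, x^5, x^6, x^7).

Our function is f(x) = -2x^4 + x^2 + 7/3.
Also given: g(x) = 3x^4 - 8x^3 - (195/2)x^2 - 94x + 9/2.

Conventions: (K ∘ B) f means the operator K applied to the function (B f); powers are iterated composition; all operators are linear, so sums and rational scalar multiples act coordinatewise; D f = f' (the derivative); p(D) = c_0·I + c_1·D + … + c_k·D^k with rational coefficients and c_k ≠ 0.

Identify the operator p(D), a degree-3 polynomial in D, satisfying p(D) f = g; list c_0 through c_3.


D^0 f = -2x^4 + x^2 + 7/3
D^1 f = -8x^3 + 2x
D^2 f = -24x^2 + 2
D^3 f = -48x
matching coefficients of g against c_0 f + c_1 Df + … from the top degree down determines the c_i
solution: c_0 = -3/2, c_1 = 1, c_2 = 4, c_3 = 2

p(D) = -(3/2)·I + D + 4·D^2 + 2·D^3, i.e. c_0 = -3/2, c_1 = 1, c_2 = 4, c_3 = 2


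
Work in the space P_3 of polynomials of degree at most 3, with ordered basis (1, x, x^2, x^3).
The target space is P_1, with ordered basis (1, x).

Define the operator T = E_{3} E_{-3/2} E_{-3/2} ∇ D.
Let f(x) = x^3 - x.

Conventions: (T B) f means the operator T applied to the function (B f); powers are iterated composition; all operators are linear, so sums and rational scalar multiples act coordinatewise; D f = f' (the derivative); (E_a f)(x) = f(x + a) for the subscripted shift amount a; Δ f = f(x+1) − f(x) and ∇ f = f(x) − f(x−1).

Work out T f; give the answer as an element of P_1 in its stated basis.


D f = 3x^2 - 1
∇ D f = 6x - 3
E_{-3/2} (∇ D) f = 6x - 12
E_{-3/2} E_{-3/2} (∇ D) f = 6x - 21
E_{3} E_{-3/2} E_{-3/2} (∇ D) f = 6x - 3

the image equals g(x) = 6x - 3


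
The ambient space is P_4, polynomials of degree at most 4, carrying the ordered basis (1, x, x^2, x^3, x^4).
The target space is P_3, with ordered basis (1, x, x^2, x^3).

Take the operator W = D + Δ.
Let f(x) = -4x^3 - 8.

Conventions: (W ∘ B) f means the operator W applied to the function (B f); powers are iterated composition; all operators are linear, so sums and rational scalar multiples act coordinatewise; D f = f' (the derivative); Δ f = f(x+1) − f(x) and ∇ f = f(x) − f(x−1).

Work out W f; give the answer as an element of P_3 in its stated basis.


D f = -12x^2
Δ f = -12x^2 - 12x - 4
(D + Δ) f = -24x^2 - 12x - 4

the image equals g(x) = -24x^2 - 12x - 4


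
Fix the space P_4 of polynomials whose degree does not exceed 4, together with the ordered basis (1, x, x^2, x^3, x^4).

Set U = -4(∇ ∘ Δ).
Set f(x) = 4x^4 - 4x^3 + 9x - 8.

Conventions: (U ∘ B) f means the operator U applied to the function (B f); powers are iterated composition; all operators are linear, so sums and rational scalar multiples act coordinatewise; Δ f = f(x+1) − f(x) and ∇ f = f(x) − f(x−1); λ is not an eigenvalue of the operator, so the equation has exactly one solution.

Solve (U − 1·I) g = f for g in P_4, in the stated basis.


write g with unknown coordinates in the stated basis and equate coefficients in (U − 1·I) g = f
solving from the highest basis element down gives g = -4x^4 + 4x^3 + 192x^2 - 105x - 1496
check: U g = 192x^2 - 96x - 1504
so U g − 1·g = 4x^4 - 4x^3 + 9x - 8 = f ✓

g(x) = -4x^4 + 4x^3 + 192x^2 - 105x - 1496


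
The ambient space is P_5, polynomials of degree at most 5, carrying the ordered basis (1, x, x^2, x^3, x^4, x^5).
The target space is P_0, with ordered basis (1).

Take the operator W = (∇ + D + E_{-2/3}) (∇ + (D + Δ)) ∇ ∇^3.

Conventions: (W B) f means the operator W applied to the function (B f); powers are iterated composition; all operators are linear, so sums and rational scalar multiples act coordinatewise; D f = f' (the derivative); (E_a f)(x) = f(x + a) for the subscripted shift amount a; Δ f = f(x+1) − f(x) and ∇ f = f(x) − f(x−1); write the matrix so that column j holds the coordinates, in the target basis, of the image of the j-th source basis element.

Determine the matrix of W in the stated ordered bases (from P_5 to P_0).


image of 1: 0
image of x: 0
image of x^2: 0
image of x^3: 0
image of x^4: 0
image of x^5: 360
each image's coordinates form column j of the matrix

the matrix is [[0, 0, 0, 0, 0, 360]] (rows listed top to bottom)


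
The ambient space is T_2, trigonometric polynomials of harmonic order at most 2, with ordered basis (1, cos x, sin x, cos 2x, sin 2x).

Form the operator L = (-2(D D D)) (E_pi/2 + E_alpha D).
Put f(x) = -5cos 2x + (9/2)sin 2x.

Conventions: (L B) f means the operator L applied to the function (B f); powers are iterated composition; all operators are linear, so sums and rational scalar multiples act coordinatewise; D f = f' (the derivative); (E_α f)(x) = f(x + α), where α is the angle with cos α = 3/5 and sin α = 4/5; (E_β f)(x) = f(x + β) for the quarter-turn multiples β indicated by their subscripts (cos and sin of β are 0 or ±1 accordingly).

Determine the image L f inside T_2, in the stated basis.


the image equals g(x) = -(6376/25)cos 2x - (4832/25)sin 2x

E_pi/2 f = 5cos 2x - (9/2)sin 2x
D f = 9cos 2x + 10sin 2x
E_alpha D f = (177/25)cos 2x - (286/25)sin 2x
(E_pi/2 + E_alpha D) f = (302/25)cos 2x - (797/50)sin 2x
D (E_pi/2 + E_alpha D) f = -(797/25)cos 2x - (604/25)sin 2x
D D (E_pi/2 + E_alpha D) f = -(1208/25)cos 2x + (1594/25)sin 2x
D D D (E_pi/2 + E_alpha D) f = (3188/25)cos 2x + (2416/25)sin 2x
(-2(D D D)) (E_pi/2 + E_alpha D) f = -(6376/25)cos 2x - (4832/25)sin 2x


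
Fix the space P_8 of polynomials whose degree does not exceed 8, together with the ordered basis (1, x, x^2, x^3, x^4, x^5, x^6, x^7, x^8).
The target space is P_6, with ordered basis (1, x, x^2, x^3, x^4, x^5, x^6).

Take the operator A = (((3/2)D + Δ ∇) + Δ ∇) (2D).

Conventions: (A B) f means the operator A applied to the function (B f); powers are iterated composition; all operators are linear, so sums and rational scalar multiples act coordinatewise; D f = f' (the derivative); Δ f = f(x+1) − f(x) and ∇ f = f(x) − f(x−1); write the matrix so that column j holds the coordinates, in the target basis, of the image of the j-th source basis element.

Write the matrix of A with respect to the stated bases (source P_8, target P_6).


image of 1: 0
image of x: 0
image of x^2: 6
image of x^3: 18x + 24
image of x^4: 36x^2 + 96x
image of x^5: 60x^3 + 240x^2 + 40
image of x^6: 90x^4 + 480x^3 + 240x
image of x^7: 126x^5 + 840x^4 + 840x^2 + 56
image of x^8: 168x^6 + 1344x^5 + 2240x^3 + 448x
each image's coordinates form column j of the matrix

the matrix is [[0, 0, 6, 24, 0, 40, 0, 56, 0]; [0, 0, 0, 18, 96, 0, 240, 0, 448]; [0, 0, 0, 0, 36, 240, 0, 840, 0]; [0, 0, 0, 0, 0, 60, 480, 0, 2240]; [0, 0, 0, 0, 0, 0, 90, 840, 0]; [0, 0, 0, 0, 0, 0, 0, 126, 1344]; [0, 0, 0, 0, 0, 0, 0, 0, 168]] (rows listed top to bottom)


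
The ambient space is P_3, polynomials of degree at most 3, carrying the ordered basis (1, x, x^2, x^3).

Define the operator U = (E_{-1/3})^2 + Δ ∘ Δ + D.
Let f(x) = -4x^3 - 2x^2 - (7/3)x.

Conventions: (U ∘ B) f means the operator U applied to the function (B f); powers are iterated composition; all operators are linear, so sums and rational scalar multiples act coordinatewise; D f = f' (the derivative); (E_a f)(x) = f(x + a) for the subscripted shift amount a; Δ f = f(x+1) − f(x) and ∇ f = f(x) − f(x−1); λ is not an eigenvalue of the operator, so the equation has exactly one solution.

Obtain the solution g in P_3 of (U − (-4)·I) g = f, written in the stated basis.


g(x) = -(4/5)x^3 - (6/25)x^2 + (277/375)x + 16549/16875

write g with unknown coordinates in the stated basis and equate coefficients in (U − (-4)·I) g = f
solving from the highest basis element down gives g = -(4/5)x^3 - (6/25)x^2 + (277/375)x + 16549/16875
check: U g = -(4/5)x^3 - (26/25)x^2 - (661/125)x - 66196/16875
so U g − (-4)·g = -4x^3 - 2x^2 - (7/3)x = f ✓


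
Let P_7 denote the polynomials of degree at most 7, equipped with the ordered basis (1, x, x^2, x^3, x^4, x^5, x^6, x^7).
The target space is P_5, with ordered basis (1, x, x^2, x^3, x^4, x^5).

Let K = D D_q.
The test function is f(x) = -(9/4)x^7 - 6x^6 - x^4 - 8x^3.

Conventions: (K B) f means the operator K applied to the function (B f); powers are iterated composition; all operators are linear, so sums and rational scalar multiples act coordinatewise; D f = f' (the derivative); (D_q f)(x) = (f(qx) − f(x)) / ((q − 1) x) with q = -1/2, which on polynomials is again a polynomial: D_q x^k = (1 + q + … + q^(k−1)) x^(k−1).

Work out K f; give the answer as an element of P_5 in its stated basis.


the result is g(x) = -(1161/128)x^5 - (315/16)x^4 - (15/8)x^2 - 12x

D_q f = -(387/256)x^6 - (63/16)x^5 - (5/8)x^3 - 6x^2
D D_q f = -(1161/128)x^5 - (315/16)x^4 - (15/8)x^2 - 12x


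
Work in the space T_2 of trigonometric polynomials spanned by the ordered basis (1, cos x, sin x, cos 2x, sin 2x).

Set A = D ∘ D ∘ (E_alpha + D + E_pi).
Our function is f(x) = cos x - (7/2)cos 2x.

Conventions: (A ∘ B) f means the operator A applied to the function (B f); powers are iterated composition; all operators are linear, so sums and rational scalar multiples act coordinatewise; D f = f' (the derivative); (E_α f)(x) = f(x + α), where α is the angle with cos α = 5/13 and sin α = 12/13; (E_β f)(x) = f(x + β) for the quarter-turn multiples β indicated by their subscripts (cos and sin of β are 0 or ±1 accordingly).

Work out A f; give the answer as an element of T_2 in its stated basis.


E_alpha f = (5/13)cos x - (12/13)sin x + (833/338)cos 2x + (420/169)sin 2x
D f = -sin x + 7sin 2x
E_pi f = -cos x - (7/2)cos 2x
(E_alpha + D + E_pi) f = -(8/13)cos x - (25/13)sin x - (175/169)cos 2x + (1603/169)sin 2x
D (E_alpha + D + E_pi) f = -(25/13)cos x + (8/13)sin x + (3206/169)cos 2x + (350/169)sin 2x
D D (E_alpha + D + E_pi) f = (8/13)cos x + (25/13)sin x + (700/169)cos 2x - (6412/169)sin 2x

the image equals g(x) = (8/13)cos x + (25/13)sin x + (700/169)cos 2x - (6412/169)sin 2x


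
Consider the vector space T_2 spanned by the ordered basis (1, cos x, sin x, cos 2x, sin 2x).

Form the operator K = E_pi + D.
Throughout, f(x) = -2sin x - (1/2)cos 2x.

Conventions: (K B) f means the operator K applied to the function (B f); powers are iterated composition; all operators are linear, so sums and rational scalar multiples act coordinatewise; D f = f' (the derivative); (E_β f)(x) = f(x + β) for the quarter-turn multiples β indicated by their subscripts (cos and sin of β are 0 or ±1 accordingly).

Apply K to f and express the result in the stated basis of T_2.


g(x) = -2cos x + 2sin x - (1/2)cos 2x + sin 2x

E_pi f = 2sin x - (1/2)cos 2x
D f = -2cos x + sin 2x
(E_pi + D) f = -2cos x + 2sin x - (1/2)cos 2x + sin 2x


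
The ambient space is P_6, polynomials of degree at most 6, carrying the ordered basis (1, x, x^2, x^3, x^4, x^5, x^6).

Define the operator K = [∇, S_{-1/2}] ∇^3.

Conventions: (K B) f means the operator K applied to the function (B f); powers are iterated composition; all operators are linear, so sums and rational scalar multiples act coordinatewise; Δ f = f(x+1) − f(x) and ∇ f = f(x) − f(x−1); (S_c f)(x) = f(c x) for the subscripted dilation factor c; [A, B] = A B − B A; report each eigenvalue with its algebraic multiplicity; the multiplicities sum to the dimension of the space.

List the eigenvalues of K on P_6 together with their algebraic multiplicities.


λ = 0 (multiplicity 7)

image of 1: 0
image of x: 0
image of x^2: 0
image of x^3: 0
image of x^4: -36
image of x^5: 90x + 315
image of x^6: -135x^2 - 945x - 1890
the matrix is upper triangular; its diagonal is (0, 0, 0, 0, 0, 0, 0)
for a triangular matrix the eigenvalues are the diagonal entries, with algebraic multiplicity their repetition count


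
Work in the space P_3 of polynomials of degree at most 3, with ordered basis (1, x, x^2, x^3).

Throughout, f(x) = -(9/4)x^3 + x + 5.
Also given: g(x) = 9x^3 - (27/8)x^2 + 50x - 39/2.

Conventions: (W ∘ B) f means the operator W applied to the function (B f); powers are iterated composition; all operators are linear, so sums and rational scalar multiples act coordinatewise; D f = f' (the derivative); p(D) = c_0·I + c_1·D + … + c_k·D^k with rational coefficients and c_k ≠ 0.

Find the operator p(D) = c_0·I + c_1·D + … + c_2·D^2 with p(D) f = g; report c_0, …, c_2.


c_0 = -4, c_1 = 1/2, c_2 = -4

D^0 f = -(9/4)x^3 + x + 5
D^1 f = -(27/4)x^2 + 1
D^2 f = -(27/2)x
matching coefficients of g against c_0 f + c_1 Df + … from the top degree down determines the c_i
solution: c_0 = -4, c_1 = 1/2, c_2 = -4


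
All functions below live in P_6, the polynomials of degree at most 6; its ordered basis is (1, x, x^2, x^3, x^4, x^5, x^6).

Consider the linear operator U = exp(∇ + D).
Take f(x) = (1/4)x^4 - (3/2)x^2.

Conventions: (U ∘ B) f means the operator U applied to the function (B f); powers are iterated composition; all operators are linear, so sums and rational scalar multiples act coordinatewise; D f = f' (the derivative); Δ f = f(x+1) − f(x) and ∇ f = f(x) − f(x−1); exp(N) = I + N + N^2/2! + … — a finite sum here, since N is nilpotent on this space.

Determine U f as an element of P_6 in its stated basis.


order-1 term: 2x^3 - (3/2)x^2 - 5x + 5/4
order-2 term: 6x^2 - 6x - 13/4
order-3 term: 8x - 6
order-4 term: 4
the series for exp(∇ + D) f terminates at order 4
exp(∇ + D) f = (1/4)x^4 + 2x^3 + 3x^2 - 3x - 4

the result is g(x) = (1/4)x^4 + 2x^3 + 3x^2 - 3x - 4


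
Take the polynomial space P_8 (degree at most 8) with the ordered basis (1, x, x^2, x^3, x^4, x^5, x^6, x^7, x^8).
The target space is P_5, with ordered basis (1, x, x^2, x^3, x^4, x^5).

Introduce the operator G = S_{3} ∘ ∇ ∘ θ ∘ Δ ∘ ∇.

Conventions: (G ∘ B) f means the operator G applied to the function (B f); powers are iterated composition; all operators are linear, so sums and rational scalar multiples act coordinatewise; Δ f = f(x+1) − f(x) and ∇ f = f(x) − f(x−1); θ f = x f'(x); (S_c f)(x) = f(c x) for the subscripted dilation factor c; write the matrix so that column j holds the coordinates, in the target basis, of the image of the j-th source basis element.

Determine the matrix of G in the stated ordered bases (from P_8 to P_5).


the matrix is [[0, 0, 0, 6, -24, 70, -180, 434, -1008]; [0, 0, 0, 0, 144, -540, 1800, -5040, 13440]; [0, 0, 0, 0, 0, 1620, -6480, 24570, -75600]; [0, 0, 0, 0, 0, 0, 12960, -56700, 241920]; [0, 0, 0, 0, 0, 0, 0, 85050, -408240]; [0, 0, 0, 0, 0, 0, 0, 0, 489888]] (rows listed top to bottom)

image of 1: 0
image of x: 0
image of x^2: 0
image of x^3: 6
image of x^4: 144x - 24
image of x^5: 1620x^2 - 540x + 70
image of x^6: 12960x^3 - 6480x^2 + 1800x - 180
image of x^7: 85050x^4 - 56700x^3 + 24570x^2 - 5040x + 434
image of x^8: 489888x^5 - 408240x^4 + 241920x^3 - 75600x^2 + 13440x - 1008
each image's coordinates form column j of the matrix


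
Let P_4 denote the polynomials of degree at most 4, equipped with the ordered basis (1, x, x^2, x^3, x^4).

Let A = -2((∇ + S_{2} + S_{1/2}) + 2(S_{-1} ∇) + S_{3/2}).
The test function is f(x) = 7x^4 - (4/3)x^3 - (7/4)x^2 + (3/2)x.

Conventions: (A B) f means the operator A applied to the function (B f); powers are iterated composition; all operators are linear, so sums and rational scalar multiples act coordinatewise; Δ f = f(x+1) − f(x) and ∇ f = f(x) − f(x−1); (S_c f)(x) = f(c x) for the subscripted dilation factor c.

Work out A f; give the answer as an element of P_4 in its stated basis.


g(x) = -(1183/4)x^4 + (260/3)x^3 + (1195/4)x^2 + 45x + 61/2

∇ f = 28x^3 - 46x^2 + (57/2)x - 61/12
S_{2} f = 112x^4 - (32/3)x^3 - 7x^2 + 3x
S_{1/2} f = (7/16)x^4 - (1/6)x^3 - (7/16)x^2 + (3/4)x
(∇ + S_{2} + S_{1/2}) f = (1799/16)x^4 + (103/6)x^3 - (855/16)x^2 + (129/4)x - 61/12
∇ f = 28x^3 - 46x^2 + (57/2)x - 61/12
S_{-1} ∇ f = -28x^3 - 46x^2 - (57/2)x - 61/12
(2(S_{-1} ∇)) f = -56x^3 - 92x^2 - 57x - 61/6
S_{3/2} f = (567/16)x^4 - (9/2)x^3 - (63/16)x^2 + (9/4)x
((∇ + S_{2} + S_{1/2}) + 2(S_{-1} ∇) + S_{3/2}) f = (1183/8)x^4 - (130/3)x^3 - (1195/8)x^2 - (45/2)x - 61/4
(-2((∇ + S_{2} + S_{1/2}) + 2(S_{-1} ∇) + S_{3/2})) f = -(1183/4)x^4 + (260/3)x^3 + (1195/4)x^2 + 45x + 61/2


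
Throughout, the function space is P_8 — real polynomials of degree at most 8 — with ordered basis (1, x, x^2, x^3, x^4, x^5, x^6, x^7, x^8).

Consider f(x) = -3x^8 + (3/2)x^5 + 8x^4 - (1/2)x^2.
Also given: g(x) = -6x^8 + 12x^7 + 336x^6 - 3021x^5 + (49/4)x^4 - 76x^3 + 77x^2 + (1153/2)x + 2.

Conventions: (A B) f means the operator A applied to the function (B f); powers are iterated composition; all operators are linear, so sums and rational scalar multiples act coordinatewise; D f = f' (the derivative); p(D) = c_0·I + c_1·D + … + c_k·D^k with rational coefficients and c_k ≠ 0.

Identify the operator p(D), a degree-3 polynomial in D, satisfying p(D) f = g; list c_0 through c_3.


D^0 f = -3x^8 + (3/2)x^5 + 8x^4 - (1/2)x^2
D^1 f = -24x^7 + (15/2)x^4 + 32x^3 - x
D^2 f = -168x^6 + 30x^3 + 96x^2 - 1
D^3 f = -1008x^5 + 90x^2 + 192x
matching coefficients of g against c_0 f + c_1 Df + … from the top degree down determines the c_i
solution: c_0 = 2, c_1 = -1/2, c_2 = -2, c_3 = 3

c_0 = 2, c_1 = -1/2, c_2 = -2, c_3 = 3


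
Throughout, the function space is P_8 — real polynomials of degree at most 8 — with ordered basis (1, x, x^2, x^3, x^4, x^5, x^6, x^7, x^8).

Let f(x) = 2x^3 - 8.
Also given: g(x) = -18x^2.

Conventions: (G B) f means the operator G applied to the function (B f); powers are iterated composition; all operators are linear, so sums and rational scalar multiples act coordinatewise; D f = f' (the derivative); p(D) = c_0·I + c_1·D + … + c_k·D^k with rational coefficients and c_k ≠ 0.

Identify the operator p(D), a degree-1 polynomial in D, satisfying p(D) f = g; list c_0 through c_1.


c_0 = 0, c_1 = -3

D^0 f = 2x^3 - 8
D^1 f = 6x^2
matching coefficients of g against c_0 f + c_1 Df + … from the top degree down determines the c_i
solution: c_0 = 0, c_1 = -3


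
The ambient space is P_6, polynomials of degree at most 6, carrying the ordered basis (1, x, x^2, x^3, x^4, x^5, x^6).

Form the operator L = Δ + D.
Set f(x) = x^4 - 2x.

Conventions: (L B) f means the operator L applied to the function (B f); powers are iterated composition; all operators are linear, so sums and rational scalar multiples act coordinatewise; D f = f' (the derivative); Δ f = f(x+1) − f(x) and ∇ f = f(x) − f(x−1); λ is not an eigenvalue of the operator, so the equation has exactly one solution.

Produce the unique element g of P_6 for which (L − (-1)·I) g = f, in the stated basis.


the image equals g(x) = x^4 - 8x^3 + 42x^2 - 150x + 265

write g with unknown coordinates in the stated basis and equate coefficients in (L − (-1)·I) g = f
solving from the highest basis element down gives g = x^4 - 8x^3 + 42x^2 - 150x + 265
check: L g = 8x^3 - 42x^2 + 148x - 265
so L g − (-1)·g = x^4 - 2x = f ✓


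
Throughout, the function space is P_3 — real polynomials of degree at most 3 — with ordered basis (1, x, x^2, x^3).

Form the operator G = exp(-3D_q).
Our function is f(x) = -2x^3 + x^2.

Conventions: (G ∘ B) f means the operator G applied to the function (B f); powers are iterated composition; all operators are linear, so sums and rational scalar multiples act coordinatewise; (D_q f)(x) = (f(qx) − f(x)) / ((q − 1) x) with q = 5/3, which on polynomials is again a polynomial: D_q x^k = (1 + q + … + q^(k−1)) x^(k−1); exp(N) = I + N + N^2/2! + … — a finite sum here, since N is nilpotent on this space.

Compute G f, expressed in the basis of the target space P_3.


the result is g(x) = -2x^3 + (101/3)x^2 - (416/3)x + 428/3

order-1 term: (98/3)x^2 - 8x
order-2 term: -(392/3)x + 12
order-3 term: 392/3
the series for exp(-3D_q) f terminates at order 3
exp(-3D_q) f = -2x^3 + (101/3)x^2 - (416/3)x + 428/3


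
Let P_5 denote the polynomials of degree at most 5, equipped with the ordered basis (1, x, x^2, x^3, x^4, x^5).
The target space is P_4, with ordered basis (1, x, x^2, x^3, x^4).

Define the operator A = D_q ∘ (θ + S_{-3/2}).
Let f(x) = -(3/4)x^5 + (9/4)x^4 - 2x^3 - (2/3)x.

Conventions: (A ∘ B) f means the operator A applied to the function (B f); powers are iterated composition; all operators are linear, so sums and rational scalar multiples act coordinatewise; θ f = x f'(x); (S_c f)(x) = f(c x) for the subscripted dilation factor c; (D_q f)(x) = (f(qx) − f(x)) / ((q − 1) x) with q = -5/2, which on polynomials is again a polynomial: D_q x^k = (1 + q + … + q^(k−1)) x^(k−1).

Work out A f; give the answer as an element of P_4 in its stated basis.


θ f = -(15/4)x^5 + 9x^4 - 6x^3 - (2/3)x
S_{-3/2} f = (729/128)x^5 + (729/64)x^4 + (27/4)x^3 + x
(θ + S_{-3/2}) f = (249/128)x^5 + (1305/64)x^4 + (3/4)x^3 + (1/3)x
D_q (θ + S_{-3/2}) f = (112299/2048)x^4 - (113535/512)x^3 + (57/16)x^2 + 1/3

g(x) = (112299/2048)x^4 - (113535/512)x^3 + (57/16)x^2 + 1/3


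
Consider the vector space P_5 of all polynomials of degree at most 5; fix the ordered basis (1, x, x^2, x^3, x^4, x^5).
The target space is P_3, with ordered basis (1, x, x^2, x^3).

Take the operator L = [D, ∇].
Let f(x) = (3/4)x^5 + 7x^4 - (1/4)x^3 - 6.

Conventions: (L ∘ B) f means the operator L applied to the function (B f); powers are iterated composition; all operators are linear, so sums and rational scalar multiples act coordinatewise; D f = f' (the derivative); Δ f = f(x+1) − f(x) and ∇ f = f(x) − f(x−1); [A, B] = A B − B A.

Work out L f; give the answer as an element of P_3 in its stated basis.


∇ f = (15/4)x^4 + (41/2)x^3 - (141/4)x^2 + 25x - 13/2
D ∇ f = 15x^3 + (123/2)x^2 - (141/2)x + 25
D f = (15/4)x^4 + 28x^3 - (3/4)x^2
∇ D f = 15x^3 + (123/2)x^2 - (141/2)x + 25
[D, ∇] f = 0

the image equals g(x) = 0


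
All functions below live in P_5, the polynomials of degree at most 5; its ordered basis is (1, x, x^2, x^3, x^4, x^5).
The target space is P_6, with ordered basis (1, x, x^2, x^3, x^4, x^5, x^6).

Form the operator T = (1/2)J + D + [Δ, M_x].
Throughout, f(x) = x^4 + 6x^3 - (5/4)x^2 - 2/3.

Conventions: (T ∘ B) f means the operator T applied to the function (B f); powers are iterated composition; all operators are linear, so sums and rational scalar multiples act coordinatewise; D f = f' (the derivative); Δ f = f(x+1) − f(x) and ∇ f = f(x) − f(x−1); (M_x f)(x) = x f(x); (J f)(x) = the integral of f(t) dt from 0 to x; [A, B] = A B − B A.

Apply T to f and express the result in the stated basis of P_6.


g(x) = (1/10)x^5 + (7/4)x^4 + (331/24)x^3 + (163/4)x^2 + (50/3)x + 61/12

J f = (1/5)x^5 + (3/2)x^4 - (5/12)x^3 - (2/3)x
((1/2)J) f = (1/10)x^5 + (3/4)x^4 - (5/24)x^3 - (1/3)x
D f = 4x^3 + 18x^2 - (5/2)x
M_x f = x^5 + 6x^4 - (5/4)x^3 - (2/3)x
Δ M_x f = 5x^4 + 34x^3 + (169/4)x^2 + (101/4)x + 61/12
Δ f = 4x^3 + 24x^2 + (39/2)x + 23/4
M_x Δ f = 4x^4 + 24x^3 + (39/2)x^2 + (23/4)x
[Δ, M_x] f = x^4 + 10x^3 + (91/4)x^2 + (39/2)x + 61/12
((1/2)J + D + [Δ, M_x]) f = (1/10)x^5 + (7/4)x^4 + (331/24)x^3 + (163/4)x^2 + (50/3)x + 61/12
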